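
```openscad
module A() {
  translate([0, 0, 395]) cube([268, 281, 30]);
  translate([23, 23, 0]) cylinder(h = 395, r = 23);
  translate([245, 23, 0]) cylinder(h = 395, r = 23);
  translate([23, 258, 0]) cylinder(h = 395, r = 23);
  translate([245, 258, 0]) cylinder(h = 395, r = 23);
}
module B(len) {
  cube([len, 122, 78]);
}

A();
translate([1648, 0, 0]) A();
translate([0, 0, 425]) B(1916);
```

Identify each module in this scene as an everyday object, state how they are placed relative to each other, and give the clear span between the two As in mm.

A is a stool. B is a beam. A beam spans the tops of two stools. The clear span between the two stools is 1380 mm.

Second stool starts at x = 1648; first ends at x = 268; clear span = 1648 − 268 = 1380 mm.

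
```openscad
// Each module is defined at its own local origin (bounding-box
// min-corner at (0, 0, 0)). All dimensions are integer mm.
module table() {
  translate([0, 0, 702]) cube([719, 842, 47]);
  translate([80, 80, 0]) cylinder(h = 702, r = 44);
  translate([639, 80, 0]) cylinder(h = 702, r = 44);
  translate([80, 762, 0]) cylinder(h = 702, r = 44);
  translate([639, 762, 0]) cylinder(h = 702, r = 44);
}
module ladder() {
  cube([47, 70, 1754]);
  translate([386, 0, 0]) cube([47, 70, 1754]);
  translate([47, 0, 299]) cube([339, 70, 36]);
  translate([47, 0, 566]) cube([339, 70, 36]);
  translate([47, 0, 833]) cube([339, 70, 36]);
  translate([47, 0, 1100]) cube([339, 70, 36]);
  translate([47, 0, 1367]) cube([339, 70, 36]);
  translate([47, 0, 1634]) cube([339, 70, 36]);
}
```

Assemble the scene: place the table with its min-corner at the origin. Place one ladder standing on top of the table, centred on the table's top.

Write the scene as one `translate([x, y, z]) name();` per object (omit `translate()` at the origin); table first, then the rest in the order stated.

table();
translate([143, 386, 749]) ladder();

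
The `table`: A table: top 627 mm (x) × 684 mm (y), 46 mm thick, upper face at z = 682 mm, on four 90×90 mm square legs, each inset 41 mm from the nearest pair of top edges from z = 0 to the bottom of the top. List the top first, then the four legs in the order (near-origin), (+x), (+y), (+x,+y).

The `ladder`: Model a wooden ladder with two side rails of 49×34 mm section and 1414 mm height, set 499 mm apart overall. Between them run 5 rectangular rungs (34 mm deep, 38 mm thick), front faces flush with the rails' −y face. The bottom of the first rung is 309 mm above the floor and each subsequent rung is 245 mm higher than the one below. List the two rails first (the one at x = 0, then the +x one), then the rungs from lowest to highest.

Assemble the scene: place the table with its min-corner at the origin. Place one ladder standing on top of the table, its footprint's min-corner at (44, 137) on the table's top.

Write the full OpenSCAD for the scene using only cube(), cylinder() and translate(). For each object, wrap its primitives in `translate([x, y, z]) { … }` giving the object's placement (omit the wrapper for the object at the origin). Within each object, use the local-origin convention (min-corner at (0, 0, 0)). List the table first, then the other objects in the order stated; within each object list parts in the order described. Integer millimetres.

translate([0, 0, 636]) cube([627, 684, 46]);
translate([41, 41, 0]) cube([90, 90, 636]);
translate([496, 41, 0]) cube([90, 90, 636]);
translate([41, 553, 0]) cube([90, 90, 636]);
translate([496, 553, 0]) cube([90, 90, 636]);
translate([44, 137, 682]) {
  cube([49, 34, 1414]);
  translate([450, 0, 0]) cube([49, 34, 1414]);
  translate([49, 0, 309]) cube([401, 34, 38]);
  translate([49, 0, 554]) cube([401, 34, 38]);
  translate([49, 0, 799]) cube([401, 34, 38]);
  translate([49, 0, 1044]) cube([401, 34, 38]);
  translate([49, 0, 1289]) cube([401, 34, 38]);
}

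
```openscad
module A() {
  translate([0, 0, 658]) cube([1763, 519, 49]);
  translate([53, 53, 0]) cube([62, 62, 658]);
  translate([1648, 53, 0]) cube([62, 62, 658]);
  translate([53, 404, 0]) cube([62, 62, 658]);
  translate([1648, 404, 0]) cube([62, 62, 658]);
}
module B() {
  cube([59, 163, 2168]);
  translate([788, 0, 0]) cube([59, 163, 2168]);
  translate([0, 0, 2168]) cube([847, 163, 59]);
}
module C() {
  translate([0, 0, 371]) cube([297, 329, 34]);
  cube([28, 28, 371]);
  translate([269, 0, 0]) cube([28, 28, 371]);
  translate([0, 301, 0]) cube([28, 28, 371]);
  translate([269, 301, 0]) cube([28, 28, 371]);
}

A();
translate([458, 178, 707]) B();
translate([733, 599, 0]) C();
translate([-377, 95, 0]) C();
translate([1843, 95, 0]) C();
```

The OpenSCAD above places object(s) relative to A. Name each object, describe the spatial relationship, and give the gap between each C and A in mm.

Each stool's nearest face is 80 mm from the table's bounding box.

A is a table. B is a door frame. C is a stool. The door frame is on top of the table, centred. Three stools sit around the table at the +y, −x, +x sides. The gap between each stool and the table is 80 mm.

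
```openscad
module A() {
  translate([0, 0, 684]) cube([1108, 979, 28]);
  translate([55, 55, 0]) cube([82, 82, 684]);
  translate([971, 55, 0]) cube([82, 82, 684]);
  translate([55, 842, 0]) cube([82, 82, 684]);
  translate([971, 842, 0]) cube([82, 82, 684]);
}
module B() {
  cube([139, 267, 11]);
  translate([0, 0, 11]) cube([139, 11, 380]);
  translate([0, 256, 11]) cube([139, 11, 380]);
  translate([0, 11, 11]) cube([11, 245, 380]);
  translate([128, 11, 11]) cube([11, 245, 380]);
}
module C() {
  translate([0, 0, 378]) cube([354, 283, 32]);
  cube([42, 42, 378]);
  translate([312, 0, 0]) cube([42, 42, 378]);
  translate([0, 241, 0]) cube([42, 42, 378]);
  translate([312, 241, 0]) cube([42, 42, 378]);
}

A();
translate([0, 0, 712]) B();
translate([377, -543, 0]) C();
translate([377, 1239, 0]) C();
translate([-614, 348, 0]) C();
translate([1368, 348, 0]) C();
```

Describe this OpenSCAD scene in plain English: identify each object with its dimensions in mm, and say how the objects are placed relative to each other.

A is a table: top 1108 mm (x) × 979 mm (y), 28 mm thick, upper face at z = 712 mm, on four 82×82 mm square legs, each inset 55 mm from the nearest pair of top edges, running from z = 0 to the bottom of the top.

B is an open-topped rectangular box: outside dimensions 139×267×391 mm, with a uniform wall and base thickness of 11 mm. The base is a full 139×267 slab on the floor; four walls sit on top of the base. The front and back walls (the −y and +y sides) span the full width; the two side walls fit between them.

C is a simple wooden stool: a rectangular seat 354 mm (x) by 283 mm (y), 32 mm thick, top face at z = 410 mm, on four square legs, each 42×42 mm in cross-section. The legs rest on z = 0, each flush with a corner of the seat.

The open box is on top of the table. Four stools sit around the table at the −y, +y, −x, +x sides.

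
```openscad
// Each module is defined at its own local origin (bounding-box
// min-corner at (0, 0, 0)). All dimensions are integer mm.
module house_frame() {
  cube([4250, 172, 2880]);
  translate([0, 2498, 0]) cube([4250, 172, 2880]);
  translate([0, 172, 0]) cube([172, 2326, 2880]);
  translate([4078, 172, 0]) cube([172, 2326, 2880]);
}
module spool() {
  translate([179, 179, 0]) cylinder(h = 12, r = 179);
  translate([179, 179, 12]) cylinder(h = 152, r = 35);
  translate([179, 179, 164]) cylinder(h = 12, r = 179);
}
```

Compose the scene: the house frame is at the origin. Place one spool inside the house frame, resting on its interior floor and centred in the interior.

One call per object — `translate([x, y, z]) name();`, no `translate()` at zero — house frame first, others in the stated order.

house_frame();
translate([1946, 1156, 0]) spool();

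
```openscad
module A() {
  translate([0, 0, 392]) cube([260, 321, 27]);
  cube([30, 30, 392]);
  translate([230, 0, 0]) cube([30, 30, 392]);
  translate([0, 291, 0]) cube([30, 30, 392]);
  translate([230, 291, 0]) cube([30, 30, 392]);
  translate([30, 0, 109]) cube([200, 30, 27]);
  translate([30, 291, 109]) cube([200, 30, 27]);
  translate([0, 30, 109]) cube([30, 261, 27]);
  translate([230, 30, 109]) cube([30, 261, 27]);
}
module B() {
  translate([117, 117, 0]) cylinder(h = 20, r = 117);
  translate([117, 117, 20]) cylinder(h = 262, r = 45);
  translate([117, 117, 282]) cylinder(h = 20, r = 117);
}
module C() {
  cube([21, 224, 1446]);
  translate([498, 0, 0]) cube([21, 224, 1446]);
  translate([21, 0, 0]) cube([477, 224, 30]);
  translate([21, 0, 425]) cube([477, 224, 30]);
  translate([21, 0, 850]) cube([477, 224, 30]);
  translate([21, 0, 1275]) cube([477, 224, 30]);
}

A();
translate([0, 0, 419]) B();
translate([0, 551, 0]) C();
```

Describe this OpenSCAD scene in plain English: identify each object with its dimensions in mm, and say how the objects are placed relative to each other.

A is a four-legged stool. The seat is 260×321 mm, 27 mm thick, top at z = 419 mm. It stands on four square legs, each 30×30 mm in cross-section, from z = 0 to the seat underside, each flush with a corner of the seat. Four stretchers, 30 mm wide and 27 mm tall, connect adjacent legs with their undersides at z = 109 mm, each running between the inner faces of the legs it joins and aligned with the legs' outer faces on the other axis.

B is a spool: two coaxial disc flanges of radius 117 mm and thickness 20 mm, joined by a core cylinder of radius 45 mm and height 262 mm. The lower flange rests on z = 0 and the three cylinders share a vertical axis.

C is an open bookshelf. Two side panels, each 21 mm thick, 224 mm deep and 1446 mm tall, stand 519 mm apart (outside-to-outside). Between them sit 4 shelves, each 30 mm thick and 224 mm deep, spanning the full gap between the sides. The bottom shelf rests on the floor (its underside at z = 0) and the clear gap between one shelf's top and the next shelf's underside is 395 mm.

The spool is on top of the stool. The bookshelf is on the floor beside the stool on its +y side.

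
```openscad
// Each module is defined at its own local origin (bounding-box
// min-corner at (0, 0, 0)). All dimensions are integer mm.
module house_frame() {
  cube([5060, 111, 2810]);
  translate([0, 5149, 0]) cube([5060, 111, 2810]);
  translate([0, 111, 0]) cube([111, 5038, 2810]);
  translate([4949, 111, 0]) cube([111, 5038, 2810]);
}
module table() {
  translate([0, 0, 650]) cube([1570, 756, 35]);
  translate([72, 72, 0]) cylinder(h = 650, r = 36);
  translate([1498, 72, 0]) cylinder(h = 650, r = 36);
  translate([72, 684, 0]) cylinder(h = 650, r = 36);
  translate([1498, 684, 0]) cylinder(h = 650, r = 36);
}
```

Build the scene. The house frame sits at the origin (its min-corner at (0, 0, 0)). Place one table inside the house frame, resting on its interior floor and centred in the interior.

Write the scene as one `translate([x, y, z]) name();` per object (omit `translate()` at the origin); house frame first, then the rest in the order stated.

house_frame();
translate([1745, 2252, 0]) table();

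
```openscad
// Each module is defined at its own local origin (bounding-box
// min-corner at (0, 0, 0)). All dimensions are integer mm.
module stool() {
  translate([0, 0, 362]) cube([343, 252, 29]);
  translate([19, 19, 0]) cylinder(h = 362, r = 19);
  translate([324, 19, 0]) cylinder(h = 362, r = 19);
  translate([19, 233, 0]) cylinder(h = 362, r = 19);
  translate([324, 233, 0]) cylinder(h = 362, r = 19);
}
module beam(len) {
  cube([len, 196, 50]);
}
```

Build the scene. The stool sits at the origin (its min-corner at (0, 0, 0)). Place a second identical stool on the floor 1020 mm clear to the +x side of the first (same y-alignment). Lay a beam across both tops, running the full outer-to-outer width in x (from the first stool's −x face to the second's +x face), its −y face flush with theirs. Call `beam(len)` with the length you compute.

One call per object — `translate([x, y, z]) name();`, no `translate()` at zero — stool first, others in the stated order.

stool();
translate([1363, 0, 0]) stool();
translate([0, 0, 391]) beam(1706);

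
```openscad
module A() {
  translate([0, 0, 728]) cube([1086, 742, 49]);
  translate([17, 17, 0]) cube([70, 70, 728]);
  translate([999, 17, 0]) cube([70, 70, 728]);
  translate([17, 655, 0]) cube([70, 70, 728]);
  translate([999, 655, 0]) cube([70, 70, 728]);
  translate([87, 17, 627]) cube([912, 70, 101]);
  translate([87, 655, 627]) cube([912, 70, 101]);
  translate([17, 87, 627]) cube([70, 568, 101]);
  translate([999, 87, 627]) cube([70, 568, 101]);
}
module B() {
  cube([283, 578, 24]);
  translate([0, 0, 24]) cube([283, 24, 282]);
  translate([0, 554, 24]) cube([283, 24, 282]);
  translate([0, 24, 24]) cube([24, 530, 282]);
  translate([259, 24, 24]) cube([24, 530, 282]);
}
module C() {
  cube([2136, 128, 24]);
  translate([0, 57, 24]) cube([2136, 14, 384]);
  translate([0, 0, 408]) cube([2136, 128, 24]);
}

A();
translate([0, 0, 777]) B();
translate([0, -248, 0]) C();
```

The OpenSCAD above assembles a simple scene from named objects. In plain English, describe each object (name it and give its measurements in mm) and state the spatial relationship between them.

A is a rectangular dining table. The top is 1086×742×49 mm with its upper surface at z = 777 mm. It stands on four 70×70 mm square legs, each inset 17 mm from the nearest pair of top edges, running from the floor to the underside of the top. Four apron rails, 70 mm thick and 101 mm tall, run between adjacent legs with their top edges flush with the underside of the top and their outer faces flush with the legs' outer faces.

B is an open-topped rectangular box: outside dimensions 283×578×306 mm, with a uniform wall and base thickness of 24 mm. The base is a full 283×578 slab on the floor; four walls sit on top of the base. The front and back walls (the −y and +y sides) span the full width; the two side walls fit between them.

C is an I-beam lying along x, 2136 mm long. Overall section height 432 mm. Two flanges 128 mm wide (y) and 24 mm thick, one on the floor and one at the top; a web 14 mm thick runs between them, centred on the flange width.

The open box is on top of the table. The I-beam is on the floor beside the table on its −y side.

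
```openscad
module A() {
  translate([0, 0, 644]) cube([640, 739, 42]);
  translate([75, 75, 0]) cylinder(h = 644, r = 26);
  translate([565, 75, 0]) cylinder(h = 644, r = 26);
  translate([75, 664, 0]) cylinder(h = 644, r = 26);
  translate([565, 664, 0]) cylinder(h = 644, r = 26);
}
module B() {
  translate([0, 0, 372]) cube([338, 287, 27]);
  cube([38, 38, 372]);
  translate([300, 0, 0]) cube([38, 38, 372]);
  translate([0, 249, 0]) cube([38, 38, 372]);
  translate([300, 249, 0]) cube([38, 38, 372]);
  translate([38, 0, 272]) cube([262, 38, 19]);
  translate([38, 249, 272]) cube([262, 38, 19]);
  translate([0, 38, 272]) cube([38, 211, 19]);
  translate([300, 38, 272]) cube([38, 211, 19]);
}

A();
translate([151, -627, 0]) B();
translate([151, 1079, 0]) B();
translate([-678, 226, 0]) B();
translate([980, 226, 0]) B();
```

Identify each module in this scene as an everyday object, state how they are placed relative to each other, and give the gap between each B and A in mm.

A is a table. B is a stool. Four stools sit around the table at the −y, +y, −x, +x sides. The gap between each stool and the table is 340 mm.

Each stool's nearest face is 340 mm from the table's bounding box.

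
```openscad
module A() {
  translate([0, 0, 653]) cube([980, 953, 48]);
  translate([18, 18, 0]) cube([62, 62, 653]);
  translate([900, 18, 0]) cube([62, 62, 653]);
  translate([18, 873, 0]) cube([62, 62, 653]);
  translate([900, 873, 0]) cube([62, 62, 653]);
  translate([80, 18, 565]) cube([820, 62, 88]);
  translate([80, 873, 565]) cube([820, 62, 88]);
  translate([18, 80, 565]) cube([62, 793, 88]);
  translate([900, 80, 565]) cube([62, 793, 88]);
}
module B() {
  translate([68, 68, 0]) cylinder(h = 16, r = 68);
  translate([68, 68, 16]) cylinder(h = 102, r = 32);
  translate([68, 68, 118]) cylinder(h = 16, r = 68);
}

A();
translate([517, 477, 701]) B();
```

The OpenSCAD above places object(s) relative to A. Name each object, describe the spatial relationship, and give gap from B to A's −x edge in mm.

A is a table. B is a spool. The spool is on top of the table. The gap from the spool to the table's −x edge is 517 mm.

The spool's min-x is at 517; the table's min-x is 0; gap = 517 mm.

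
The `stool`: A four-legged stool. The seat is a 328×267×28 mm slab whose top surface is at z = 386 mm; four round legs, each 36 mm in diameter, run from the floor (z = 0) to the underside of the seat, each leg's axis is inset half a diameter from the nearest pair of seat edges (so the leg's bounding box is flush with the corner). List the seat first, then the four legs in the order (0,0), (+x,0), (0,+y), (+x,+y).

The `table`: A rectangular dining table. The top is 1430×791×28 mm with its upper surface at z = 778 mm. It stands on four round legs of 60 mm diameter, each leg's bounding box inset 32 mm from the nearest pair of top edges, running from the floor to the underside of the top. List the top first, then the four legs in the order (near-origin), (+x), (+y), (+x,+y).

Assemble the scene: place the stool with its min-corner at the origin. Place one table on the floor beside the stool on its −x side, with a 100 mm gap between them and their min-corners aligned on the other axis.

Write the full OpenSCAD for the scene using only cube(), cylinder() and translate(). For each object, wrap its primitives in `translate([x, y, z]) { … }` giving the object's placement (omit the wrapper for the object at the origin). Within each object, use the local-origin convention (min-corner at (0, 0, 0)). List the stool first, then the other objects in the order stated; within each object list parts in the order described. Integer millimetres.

translate([0, 0, 358]) cube([328, 267, 28]);
translate([18, 18, 0]) cylinder(h = 358, r = 18);
translate([310, 18, 0]) cylinder(h = 358, r = 18);
translate([18, 249, 0]) cylinder(h = 358, r = 18);
translate([310, 249, 0]) cylinder(h = 358, r = 18);
translate([-1530, 0, 0]) {
  translate([0, 0, 750]) cube([1430, 791, 28]);
  translate([62, 62, 0]) cylinder(h = 750, r = 30);
  translate([1368, 62, 0]) cylinder(h = 750, r = 30);
  translate([62, 729, 0]) cylinder(h = 750, r = 30);
  translate([1368, 729, 0]) cylinder(h = 750, r = 30);
}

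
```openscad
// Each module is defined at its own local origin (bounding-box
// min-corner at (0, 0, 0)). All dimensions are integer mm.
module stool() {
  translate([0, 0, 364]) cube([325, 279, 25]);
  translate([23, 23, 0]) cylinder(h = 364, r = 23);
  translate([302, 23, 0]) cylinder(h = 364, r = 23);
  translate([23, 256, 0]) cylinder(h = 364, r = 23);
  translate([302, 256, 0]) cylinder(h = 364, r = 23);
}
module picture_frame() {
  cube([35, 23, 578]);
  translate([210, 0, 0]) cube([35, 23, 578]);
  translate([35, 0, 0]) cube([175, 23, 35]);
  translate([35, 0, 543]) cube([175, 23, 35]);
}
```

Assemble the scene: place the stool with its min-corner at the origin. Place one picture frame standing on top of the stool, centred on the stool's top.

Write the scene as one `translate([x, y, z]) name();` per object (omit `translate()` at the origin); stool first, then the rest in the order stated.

stool();
translate([40, 128, 389]) picture_frame();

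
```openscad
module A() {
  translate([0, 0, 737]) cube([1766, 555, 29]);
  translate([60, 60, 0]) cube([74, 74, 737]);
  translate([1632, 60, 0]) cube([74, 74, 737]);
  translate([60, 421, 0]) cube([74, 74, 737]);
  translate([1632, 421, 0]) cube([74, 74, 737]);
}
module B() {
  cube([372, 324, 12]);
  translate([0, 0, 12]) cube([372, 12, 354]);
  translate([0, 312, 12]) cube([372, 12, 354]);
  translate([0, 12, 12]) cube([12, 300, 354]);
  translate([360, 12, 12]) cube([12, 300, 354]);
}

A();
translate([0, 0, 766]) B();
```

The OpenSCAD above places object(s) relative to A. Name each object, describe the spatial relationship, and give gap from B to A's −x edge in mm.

A is a table. B is an open box. The open box is on top of the table. The gap from the open box to the table's −x edge is 0 mm.

The open box's min-x is at 0; the table's min-x is 0; gap = 0 mm.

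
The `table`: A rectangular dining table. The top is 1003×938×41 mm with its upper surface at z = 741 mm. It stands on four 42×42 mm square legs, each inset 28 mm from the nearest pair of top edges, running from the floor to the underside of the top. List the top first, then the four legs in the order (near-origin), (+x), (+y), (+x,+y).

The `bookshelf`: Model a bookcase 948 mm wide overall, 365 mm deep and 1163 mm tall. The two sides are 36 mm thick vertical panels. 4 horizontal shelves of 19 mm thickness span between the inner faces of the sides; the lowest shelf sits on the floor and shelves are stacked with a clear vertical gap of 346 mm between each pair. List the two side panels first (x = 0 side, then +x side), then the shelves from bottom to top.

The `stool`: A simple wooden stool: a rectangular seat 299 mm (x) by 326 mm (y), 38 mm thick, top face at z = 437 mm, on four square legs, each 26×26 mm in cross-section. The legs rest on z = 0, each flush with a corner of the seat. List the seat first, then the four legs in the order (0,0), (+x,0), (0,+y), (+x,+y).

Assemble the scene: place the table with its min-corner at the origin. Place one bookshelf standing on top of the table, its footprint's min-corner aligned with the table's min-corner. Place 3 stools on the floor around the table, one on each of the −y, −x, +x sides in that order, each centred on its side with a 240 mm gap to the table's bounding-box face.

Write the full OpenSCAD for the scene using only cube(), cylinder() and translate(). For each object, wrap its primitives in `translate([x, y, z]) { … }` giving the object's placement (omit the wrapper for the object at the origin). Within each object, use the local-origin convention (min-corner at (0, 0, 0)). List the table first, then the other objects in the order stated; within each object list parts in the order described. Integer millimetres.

translate([0, 0, 700]) cube([1003, 938, 41]);
translate([28, 28, 0]) cube([42, 42, 700]);
translate([933, 28, 0]) cube([42, 42, 700]);
translate([28, 868, 0]) cube([42, 42, 700]);
translate([933, 868, 0]) cube([42, 42, 700]);
translate([0, 0, 741]) {
  cube([36, 365, 1163]);
  translate([912, 0, 0]) cube([36, 365, 1163]);
  translate([36, 0, 0]) cube([876, 365, 19]);
  translate([36, 0, 365]) cube([876, 365, 19]);
  translate([36, 0, 730]) cube([876, 365, 19]);
  translate([36, 0, 1095]) cube([876, 365, 19]);
}
translate([352, -566, 0]) {
  translate([0, 0, 399]) cube([299, 326, 38]);
  cube([26, 26, 399]);
  translate([273, 0, 0]) cube([26, 26, 399]);
  translate([0, 300, 0]) cube([26, 26, 399]);
  translate([273, 300, 0]) cube([26, 26, 399]);
}
translate([-539, 306, 0]) {
  translate([0, 0, 399]) cube([299, 326, 38]);
  cube([26, 26, 399]);
  translate([273, 0, 0]) cube([26, 26, 399]);
  translate([0, 300, 0]) cube([26, 26, 399]);
  translate([273, 300, 0]) cube([26, 26, 399]);
}
translate([1243, 306, 0]) {
  translate([0, 0, 399]) cube([299, 326, 38]);
  cube([26, 26, 399]);
  translate([273, 0, 0]) cube([26, 26, 399]);
  translate([0, 300, 0]) cube([26, 26, 399]);
  translate([273, 300, 0]) cube([26, 26, 399]);
}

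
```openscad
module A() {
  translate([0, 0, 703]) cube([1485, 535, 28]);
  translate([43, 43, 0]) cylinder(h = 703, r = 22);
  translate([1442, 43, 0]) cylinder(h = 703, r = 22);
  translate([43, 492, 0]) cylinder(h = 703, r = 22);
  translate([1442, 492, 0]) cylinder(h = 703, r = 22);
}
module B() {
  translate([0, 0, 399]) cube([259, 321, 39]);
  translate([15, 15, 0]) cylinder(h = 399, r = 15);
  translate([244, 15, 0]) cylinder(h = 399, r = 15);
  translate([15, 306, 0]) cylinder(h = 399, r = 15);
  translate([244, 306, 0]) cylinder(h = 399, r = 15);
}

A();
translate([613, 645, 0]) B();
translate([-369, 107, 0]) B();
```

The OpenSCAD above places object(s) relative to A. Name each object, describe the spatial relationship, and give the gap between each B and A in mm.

A is a table. B is a stool. Two stools sit around the table at the +y, −x sides. The gap between each stool and the table is 110 mm.

Each stool's nearest face is 110 mm from the table's bounding box.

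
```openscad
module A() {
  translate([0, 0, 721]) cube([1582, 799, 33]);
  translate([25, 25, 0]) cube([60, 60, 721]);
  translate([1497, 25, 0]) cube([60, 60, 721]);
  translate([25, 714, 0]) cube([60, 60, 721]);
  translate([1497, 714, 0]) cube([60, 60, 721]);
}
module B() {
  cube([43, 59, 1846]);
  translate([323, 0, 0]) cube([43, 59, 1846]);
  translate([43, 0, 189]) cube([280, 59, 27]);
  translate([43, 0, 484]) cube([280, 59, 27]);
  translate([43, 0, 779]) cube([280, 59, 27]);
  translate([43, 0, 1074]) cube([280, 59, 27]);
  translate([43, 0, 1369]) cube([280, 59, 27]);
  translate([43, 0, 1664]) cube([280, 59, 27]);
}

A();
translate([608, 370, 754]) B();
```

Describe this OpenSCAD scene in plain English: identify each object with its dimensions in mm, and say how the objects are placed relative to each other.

A is a table with a 1582×799 mm rectangular top, 33 mm thick, top surface at z = 754 mm, supported by four 60×60 mm square legs, each inset 25 mm from the nearest pair of top edges, running from the floor.

B is a straight ladder. Two 43×59 mm vertical rails, 1846 mm tall, stand 366 mm apart (outside-to-outside) with their front faces coplanar on the −y side. 6 rungs, each 59 mm deep and 27 mm tall, span between the inner faces of the rails, front faces flush with the rails. The lowest rung's underside is at z = 189 mm and rungs are spaced 295 mm apart (underside to underside).

The ladder is on top of the table, centred.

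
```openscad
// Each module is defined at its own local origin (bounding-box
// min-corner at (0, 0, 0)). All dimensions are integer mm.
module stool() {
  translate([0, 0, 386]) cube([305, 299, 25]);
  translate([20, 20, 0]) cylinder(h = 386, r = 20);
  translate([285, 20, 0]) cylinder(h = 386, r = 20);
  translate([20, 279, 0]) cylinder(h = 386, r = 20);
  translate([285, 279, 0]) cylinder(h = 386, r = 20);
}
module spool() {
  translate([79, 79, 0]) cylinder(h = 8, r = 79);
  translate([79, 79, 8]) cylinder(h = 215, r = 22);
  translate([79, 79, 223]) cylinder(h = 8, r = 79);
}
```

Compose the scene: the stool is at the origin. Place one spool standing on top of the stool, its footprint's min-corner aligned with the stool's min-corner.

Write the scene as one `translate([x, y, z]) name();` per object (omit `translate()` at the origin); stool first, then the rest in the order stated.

stool();
translate([0, 0, 411]) spool();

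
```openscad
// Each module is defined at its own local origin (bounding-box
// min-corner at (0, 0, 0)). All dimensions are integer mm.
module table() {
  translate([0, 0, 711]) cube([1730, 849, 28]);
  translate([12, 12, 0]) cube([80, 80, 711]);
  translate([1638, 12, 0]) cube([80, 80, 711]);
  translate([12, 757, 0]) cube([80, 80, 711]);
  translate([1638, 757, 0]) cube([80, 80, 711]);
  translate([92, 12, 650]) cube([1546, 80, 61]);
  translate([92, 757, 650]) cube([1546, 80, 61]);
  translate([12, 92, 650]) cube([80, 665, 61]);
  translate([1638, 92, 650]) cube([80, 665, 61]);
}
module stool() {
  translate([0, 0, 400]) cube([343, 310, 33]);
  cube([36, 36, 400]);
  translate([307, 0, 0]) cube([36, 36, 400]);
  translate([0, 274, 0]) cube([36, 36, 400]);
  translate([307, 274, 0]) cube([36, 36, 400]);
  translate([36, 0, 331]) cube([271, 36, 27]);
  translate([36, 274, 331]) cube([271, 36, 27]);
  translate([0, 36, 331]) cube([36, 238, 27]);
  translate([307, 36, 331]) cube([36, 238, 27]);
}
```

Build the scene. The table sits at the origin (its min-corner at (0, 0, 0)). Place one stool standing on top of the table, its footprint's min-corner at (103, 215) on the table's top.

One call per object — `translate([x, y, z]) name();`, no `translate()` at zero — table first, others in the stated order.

table();
translate([103, 215, 739]) stool();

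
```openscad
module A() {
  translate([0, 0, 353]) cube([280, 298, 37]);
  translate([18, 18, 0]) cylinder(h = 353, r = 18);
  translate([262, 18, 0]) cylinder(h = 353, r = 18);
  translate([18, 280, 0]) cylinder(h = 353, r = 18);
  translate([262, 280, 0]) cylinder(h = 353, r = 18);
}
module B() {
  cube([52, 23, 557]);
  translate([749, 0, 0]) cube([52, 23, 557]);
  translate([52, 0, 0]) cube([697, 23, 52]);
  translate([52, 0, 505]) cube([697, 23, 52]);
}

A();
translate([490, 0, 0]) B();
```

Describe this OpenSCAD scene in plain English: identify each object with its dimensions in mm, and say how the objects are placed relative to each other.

A is a four-legged stool. The seat is 280×298 mm, 37 mm thick, top at z = 390 mm. It stands on four round legs, each 36 mm in diameter, from z = 0 to the seat underside, each leg's axis is inset half a diameter from the nearest pair of seat edges (so the leg's bounding box is flush with the corner).

B is a picture frame with a 697×453 mm rectangular opening (x by z) and a uniform 52 mm border on every side. Frame depth is 23 mm along y. It is built from two vertical stiles running the full outside height and two horizontal rails spanning the gap between the stiles.

The picture frame is on the floor beside the stool on its +x side.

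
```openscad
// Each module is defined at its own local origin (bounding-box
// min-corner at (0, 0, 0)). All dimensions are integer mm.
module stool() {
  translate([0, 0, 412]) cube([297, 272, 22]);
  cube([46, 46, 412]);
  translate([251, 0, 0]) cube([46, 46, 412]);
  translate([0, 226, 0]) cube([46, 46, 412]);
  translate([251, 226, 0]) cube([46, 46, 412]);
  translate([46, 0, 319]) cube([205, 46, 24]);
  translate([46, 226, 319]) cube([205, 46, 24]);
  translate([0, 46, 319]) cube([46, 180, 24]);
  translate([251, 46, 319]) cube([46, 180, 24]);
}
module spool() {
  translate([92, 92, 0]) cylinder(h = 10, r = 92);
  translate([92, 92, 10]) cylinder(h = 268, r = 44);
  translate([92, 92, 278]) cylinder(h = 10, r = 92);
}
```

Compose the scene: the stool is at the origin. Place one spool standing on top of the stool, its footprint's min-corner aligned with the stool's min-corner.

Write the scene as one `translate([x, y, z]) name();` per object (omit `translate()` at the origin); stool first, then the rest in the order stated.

stool();
translate([0, 0, 434]) spool();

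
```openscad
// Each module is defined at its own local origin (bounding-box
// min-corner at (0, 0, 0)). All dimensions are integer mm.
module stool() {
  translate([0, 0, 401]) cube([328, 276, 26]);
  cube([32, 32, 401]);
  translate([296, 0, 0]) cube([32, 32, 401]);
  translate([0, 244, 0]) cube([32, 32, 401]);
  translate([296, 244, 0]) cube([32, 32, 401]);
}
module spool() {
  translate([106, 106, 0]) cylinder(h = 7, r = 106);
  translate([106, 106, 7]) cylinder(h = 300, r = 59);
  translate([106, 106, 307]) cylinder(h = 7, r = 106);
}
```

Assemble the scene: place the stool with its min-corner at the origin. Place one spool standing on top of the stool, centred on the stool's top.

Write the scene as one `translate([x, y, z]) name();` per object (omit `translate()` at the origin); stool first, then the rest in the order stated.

stool();
translate([58, 32, 427]) spool();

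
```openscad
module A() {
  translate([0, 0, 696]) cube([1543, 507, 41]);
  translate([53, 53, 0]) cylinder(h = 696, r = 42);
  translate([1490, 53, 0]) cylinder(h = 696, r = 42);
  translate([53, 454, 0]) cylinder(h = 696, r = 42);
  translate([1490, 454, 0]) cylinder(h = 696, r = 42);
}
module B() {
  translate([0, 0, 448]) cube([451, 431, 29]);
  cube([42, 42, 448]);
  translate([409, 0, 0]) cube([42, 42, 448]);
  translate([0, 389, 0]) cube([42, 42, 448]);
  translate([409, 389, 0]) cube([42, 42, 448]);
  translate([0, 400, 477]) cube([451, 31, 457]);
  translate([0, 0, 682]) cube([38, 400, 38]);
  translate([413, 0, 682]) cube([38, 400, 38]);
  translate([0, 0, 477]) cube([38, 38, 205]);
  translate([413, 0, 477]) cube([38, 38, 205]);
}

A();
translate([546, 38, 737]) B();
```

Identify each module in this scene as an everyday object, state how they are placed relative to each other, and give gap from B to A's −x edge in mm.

The chair's min-x is at 546; the table's min-x is 0; gap = 546 mm.

A is a table. B is a chair. The chair is on top of the table, centred. The gap from the chair to the table's −x edge is 546 mm.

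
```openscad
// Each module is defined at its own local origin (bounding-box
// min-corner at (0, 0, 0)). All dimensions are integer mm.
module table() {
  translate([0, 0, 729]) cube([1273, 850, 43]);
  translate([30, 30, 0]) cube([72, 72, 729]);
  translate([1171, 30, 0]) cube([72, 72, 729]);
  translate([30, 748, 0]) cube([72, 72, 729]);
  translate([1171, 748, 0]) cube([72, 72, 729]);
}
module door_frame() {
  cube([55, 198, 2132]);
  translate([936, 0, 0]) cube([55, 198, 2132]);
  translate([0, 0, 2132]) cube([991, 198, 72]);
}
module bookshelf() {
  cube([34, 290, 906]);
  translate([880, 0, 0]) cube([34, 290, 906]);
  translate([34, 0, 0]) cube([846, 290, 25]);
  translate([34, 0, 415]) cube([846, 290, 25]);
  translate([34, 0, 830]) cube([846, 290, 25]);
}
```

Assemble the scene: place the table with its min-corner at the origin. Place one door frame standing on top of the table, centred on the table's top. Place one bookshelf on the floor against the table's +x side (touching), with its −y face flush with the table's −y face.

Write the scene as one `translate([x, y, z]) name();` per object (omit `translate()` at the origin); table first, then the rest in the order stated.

table();
translate([141, 326, 772]) door_frame();
translate([1273, 0, 0]) bookshelf();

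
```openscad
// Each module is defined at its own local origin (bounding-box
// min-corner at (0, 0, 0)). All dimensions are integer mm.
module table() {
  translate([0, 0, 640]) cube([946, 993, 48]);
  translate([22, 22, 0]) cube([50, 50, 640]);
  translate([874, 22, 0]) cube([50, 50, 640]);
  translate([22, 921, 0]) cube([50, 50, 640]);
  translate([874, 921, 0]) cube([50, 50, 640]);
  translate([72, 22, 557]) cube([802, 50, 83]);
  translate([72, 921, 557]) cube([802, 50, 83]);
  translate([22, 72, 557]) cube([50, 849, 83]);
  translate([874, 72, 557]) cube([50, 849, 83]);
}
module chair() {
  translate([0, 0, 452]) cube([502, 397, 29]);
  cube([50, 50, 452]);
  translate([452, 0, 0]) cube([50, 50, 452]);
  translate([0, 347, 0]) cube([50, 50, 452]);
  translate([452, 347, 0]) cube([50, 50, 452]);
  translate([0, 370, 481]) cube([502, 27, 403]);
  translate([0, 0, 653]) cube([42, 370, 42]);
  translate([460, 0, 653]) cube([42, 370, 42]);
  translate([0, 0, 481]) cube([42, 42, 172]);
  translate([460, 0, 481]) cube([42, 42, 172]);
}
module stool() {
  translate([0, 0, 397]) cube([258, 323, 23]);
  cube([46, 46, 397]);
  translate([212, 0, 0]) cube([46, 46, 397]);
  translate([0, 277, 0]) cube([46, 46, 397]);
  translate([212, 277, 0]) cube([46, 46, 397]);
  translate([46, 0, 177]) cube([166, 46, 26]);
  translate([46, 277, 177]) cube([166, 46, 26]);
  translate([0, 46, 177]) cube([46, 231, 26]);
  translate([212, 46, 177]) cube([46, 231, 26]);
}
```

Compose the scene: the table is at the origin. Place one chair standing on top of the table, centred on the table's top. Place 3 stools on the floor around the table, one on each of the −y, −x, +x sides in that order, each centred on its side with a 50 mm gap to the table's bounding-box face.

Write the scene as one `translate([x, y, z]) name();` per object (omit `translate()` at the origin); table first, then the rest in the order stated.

table();
translate([222, 298, 688]) chair();
translate([344, -373, 0]) stool();
translate([-308, 335, 0]) stool();
translate([996, 335, 0]) stool();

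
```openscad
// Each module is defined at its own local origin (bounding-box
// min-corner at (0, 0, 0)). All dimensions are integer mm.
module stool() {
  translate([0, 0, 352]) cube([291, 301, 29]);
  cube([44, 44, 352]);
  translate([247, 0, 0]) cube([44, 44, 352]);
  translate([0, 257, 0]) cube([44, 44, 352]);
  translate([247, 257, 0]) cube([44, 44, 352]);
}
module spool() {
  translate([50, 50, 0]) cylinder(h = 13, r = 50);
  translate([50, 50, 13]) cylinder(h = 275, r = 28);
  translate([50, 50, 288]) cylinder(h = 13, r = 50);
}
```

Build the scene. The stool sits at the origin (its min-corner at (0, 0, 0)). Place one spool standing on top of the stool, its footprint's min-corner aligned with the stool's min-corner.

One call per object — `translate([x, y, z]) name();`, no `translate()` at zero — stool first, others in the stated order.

stool();
translate([0, 0, 381]) spool();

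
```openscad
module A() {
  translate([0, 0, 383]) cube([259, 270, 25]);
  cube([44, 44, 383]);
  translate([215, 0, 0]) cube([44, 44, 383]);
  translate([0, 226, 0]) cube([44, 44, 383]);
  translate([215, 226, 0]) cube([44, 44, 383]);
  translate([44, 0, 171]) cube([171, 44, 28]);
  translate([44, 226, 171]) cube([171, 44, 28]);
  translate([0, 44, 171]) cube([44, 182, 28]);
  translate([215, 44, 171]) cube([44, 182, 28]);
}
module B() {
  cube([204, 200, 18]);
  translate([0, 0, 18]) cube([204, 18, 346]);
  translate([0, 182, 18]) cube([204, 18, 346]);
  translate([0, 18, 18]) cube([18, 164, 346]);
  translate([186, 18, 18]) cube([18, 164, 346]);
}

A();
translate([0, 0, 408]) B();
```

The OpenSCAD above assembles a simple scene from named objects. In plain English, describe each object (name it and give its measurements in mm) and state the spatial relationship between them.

A is a four-legged stool. The seat is 259×270 mm, 25 mm thick, top at z = 408 mm. It stands on four square legs, each 44×44 mm in cross-section, from z = 0 to the seat underside, each flush with a corner of the seat. Four stretchers, 44 mm wide and 28 mm tall, connect adjacent legs with their undersides at z = 171 mm, each running between the inner faces of the legs it joins and aligned with the legs' outer faces on the other axis.

B is an open-topped rectangular box: outside dimensions 204×200×364 mm, with a uniform wall and base thickness of 18 mm. The base is a full 204×200 slab on the floor; four walls sit on top of the base. The front and back walls (the −y and +y sides) span the full width; the two side walls fit between them.

The open box is on top of the stool.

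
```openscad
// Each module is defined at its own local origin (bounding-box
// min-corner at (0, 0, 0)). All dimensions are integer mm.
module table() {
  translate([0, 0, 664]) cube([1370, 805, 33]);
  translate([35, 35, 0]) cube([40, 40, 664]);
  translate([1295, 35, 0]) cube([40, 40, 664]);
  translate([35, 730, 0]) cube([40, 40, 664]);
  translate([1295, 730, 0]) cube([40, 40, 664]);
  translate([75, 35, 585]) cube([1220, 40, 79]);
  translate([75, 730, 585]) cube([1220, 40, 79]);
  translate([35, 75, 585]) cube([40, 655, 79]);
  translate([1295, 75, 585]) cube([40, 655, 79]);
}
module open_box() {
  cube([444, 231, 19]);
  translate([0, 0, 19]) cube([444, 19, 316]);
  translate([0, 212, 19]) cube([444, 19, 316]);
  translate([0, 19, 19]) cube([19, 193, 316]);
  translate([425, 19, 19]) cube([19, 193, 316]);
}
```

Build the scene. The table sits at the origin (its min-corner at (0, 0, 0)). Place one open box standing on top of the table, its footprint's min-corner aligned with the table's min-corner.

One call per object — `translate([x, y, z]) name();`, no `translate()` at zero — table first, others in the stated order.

table();
translate([0, 0, 697]) open_box();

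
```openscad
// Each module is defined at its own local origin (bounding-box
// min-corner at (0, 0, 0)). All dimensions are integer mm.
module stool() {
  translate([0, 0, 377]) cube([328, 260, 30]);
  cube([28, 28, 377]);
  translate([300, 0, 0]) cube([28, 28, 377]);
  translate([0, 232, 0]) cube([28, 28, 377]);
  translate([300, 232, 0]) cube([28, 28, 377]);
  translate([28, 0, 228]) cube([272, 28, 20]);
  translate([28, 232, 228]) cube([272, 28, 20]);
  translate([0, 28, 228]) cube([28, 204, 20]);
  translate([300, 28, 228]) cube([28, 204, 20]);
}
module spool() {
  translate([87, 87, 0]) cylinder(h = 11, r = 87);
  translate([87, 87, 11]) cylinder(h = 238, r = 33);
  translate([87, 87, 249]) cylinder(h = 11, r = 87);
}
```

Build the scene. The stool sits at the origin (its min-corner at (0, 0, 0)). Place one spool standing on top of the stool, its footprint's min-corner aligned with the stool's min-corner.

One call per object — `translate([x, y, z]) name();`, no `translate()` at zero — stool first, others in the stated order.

stool();
translate([0, 0, 407]) spool();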